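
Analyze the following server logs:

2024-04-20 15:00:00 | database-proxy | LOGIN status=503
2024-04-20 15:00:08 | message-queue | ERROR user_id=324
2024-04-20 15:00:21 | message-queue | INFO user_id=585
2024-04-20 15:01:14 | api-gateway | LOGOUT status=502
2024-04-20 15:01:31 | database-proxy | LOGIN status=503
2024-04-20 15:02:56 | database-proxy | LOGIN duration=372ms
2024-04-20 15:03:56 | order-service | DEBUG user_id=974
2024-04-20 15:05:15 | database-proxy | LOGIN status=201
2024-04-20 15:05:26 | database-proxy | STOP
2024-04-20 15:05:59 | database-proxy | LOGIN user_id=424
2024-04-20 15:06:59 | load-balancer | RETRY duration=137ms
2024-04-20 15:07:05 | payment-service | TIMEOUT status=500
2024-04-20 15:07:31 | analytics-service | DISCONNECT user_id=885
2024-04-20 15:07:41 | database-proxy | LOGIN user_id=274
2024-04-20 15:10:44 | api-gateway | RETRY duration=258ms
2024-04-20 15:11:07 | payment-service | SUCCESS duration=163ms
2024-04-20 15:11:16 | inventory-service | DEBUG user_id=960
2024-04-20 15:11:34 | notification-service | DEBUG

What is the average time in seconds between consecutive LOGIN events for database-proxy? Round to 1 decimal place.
92.2

To calculate average interval:

1. Find all LOGIN events for database-proxy in order
2. Calculate time gaps between consecutive events
3. Compute mean of gaps: 461 / 5 = 92.2 seconds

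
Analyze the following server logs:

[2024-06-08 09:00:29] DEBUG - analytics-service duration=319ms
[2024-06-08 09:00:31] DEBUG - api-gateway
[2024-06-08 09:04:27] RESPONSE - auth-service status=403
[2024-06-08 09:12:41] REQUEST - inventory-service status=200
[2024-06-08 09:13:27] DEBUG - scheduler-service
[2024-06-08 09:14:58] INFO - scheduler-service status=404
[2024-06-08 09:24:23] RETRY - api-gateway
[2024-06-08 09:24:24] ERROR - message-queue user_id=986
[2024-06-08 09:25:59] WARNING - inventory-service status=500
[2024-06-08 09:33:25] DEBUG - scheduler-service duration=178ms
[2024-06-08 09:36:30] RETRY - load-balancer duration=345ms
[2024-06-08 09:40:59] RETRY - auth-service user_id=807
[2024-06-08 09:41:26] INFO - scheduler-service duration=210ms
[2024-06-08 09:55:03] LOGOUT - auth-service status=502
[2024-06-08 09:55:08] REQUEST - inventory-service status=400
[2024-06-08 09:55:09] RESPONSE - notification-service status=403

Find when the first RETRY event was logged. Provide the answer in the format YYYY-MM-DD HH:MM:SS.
2024-06-08 09:24:23

To find the first event:

1. Filter for all RETRY events
2. Sort by timestamp
3. Select the first one
4. Timestamp: 2024-06-08 09:24:23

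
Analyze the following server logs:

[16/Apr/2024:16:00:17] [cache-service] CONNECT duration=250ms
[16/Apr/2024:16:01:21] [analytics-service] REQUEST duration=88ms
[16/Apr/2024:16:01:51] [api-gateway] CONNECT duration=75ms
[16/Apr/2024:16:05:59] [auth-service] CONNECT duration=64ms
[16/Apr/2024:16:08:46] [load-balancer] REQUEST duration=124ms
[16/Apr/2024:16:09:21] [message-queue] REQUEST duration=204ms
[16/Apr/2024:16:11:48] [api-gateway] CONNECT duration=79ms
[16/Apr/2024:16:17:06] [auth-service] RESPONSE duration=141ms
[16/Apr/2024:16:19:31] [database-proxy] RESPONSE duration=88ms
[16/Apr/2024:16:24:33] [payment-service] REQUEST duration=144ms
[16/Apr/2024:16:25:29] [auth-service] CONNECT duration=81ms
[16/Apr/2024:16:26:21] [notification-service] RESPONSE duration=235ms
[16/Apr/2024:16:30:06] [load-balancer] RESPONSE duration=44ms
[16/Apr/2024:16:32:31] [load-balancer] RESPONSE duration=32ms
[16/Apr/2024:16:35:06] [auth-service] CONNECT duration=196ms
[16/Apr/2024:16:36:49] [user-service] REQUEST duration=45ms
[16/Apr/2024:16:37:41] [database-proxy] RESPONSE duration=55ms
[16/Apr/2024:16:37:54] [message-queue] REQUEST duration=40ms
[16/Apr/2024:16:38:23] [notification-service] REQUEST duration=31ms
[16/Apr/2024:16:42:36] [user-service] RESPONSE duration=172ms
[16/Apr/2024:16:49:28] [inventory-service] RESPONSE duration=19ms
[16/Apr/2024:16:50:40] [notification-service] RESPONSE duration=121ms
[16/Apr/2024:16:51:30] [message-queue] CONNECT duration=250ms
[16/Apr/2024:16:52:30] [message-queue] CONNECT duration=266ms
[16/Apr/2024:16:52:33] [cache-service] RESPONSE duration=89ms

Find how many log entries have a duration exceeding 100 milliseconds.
11

To count timeouts:

1. Threshold: 100ms
2. Extract duration from each log entry
3. Count entries where duration > 100
4. Timeout count: 11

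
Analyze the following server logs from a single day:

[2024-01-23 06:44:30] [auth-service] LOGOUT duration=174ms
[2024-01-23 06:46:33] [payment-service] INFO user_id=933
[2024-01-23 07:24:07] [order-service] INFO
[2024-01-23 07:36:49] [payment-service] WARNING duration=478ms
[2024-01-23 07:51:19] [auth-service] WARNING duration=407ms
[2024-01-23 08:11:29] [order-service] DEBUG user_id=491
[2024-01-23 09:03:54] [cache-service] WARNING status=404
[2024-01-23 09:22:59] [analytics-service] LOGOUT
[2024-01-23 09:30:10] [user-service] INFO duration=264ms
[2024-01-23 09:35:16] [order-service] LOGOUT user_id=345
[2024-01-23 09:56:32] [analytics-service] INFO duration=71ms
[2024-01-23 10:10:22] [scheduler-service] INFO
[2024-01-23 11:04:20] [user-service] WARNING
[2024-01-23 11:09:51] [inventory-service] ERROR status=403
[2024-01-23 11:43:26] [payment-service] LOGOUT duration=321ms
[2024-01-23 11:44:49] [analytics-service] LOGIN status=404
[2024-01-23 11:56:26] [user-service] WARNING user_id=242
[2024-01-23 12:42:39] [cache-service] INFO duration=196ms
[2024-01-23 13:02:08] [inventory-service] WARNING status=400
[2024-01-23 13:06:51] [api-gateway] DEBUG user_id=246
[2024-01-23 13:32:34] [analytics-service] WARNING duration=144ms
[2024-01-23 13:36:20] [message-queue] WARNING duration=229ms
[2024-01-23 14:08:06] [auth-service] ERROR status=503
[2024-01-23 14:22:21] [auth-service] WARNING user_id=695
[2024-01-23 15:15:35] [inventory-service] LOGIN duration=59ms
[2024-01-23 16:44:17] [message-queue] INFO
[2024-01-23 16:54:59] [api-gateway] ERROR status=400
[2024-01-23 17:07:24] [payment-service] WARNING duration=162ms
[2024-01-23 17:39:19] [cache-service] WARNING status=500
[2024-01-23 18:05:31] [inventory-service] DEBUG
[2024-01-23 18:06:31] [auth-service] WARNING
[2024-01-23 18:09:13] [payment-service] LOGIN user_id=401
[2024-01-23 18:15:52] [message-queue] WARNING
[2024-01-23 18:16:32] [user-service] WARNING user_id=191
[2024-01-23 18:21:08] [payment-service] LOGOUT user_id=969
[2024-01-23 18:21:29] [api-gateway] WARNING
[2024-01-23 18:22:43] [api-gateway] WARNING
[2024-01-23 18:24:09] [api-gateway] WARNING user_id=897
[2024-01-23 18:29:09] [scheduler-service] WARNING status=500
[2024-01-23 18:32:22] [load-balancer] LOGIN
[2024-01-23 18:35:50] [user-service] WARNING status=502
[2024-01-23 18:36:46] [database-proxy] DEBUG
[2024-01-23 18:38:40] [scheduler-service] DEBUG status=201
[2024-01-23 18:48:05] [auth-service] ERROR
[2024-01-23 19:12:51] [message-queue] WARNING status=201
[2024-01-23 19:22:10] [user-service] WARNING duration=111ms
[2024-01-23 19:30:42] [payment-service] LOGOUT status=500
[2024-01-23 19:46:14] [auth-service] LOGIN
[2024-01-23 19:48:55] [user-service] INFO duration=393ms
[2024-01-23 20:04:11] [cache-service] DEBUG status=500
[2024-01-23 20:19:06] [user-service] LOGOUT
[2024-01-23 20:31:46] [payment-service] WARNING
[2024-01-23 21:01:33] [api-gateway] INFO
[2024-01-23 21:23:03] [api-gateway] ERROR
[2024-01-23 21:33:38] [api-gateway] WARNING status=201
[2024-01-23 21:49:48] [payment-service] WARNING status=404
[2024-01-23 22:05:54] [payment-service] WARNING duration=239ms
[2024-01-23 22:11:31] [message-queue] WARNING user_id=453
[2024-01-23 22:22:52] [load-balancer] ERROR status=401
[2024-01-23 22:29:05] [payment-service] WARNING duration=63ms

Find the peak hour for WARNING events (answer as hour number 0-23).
18

To find the peak hour:

1. Group all WARNING events by hour
2. Count events in each hour
3. Find hour with maximum count
4. Peak hour: 18 (with 8 events)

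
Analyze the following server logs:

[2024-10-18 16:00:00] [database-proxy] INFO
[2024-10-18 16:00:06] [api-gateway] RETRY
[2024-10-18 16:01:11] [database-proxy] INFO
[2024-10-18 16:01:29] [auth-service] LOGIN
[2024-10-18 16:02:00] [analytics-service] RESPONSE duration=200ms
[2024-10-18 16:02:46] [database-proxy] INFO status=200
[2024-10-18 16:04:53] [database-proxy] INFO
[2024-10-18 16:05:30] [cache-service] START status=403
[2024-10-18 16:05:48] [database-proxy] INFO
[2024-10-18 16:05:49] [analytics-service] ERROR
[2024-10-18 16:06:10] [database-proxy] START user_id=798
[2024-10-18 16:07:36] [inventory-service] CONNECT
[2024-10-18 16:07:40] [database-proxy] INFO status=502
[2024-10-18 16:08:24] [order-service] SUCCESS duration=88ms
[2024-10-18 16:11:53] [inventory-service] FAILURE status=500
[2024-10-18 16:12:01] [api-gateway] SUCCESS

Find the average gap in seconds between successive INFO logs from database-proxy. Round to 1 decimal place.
92.0

To calculate average interval:

1. Find all INFO events for database-proxy in order
2. Calculate time gaps between consecutive events
3. Compute mean of gaps: 460 / 5 = 92.0 seconds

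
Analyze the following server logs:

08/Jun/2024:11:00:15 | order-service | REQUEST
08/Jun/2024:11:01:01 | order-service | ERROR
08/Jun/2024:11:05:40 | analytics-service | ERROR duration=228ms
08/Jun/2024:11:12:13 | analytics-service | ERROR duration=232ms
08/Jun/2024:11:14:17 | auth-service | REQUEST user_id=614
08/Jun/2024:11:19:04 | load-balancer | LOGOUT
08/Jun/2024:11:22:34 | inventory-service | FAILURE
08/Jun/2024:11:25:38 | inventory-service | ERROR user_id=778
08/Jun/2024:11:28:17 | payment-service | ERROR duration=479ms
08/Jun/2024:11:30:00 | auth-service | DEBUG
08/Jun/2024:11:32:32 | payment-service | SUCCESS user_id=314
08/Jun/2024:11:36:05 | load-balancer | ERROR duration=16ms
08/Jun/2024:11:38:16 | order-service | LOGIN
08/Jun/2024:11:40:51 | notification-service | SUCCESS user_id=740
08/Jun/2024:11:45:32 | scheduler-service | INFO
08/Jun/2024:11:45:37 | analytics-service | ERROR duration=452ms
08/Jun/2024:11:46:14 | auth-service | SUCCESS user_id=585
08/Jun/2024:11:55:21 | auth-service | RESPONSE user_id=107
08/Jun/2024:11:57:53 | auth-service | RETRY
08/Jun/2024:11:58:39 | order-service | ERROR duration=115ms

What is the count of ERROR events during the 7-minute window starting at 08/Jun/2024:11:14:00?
0

To count events in the time window:

1. Window boundaries: 08/Jun/2024:11:14:00 to 08/Jun/2024:11:21:00
2. Filter for ERROR events within this window
3. Count matching events: 0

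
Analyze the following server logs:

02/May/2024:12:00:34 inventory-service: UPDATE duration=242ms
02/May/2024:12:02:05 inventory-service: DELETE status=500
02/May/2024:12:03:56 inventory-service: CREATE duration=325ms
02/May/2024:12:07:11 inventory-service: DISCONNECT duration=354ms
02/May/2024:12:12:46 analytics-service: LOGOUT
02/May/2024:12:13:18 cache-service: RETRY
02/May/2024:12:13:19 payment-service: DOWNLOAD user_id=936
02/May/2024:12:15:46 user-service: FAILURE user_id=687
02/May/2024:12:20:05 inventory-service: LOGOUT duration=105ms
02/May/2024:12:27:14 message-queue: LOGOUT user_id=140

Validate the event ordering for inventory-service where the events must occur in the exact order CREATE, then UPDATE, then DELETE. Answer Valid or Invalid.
Invalid

To validate ordering:

1. Required order: CREATE → UPDATE → DELETE
2. Rule: the events must occur in the exact order CREATE, then UPDATE, then DELETE
3. Check actual order of events for inventory-service
4. Result: Invalid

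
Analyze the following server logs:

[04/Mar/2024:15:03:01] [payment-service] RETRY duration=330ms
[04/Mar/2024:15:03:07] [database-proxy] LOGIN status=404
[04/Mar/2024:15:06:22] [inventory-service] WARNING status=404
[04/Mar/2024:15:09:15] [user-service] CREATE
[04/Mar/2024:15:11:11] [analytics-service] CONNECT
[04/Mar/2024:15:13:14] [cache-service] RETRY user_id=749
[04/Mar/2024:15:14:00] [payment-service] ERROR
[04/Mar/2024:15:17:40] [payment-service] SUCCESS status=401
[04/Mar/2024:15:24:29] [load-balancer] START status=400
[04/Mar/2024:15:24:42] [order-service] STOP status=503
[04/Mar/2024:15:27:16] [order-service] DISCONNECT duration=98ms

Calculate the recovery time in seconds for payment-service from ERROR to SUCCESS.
220

To calculate recovery time:

1. Find ERROR event for payment-service: 04/Mar/2024:15:14:00
2. Find next SUCCESS event for payment-service: 04/Mar/2024:15:17:40
3. Recovery time: 04/Mar/2024:15:17:40 - 04/Mar/2024:15:14:00 = 220 seconds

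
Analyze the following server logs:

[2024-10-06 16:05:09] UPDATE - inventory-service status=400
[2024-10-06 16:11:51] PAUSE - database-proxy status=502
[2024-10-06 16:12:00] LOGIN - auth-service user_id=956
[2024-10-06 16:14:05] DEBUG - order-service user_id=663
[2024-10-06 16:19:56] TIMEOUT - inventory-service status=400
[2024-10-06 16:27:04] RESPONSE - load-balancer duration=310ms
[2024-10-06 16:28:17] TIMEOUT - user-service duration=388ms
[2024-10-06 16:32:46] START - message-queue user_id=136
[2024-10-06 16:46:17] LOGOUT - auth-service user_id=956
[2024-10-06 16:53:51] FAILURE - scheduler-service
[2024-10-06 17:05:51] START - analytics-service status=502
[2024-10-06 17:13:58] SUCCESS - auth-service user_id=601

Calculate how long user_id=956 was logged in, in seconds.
2057

To calculate session duration:

1. Find LOGIN event for user_id=956: 2024-10-06 16:12:00
2. Find LOGOUT event for user_id=956: 2024-10-06 16:46:17
3. Session duration: 2024-10-06 16:46:17 - 2024-10-06 16:12:00 = 2057 seconds (34 minutes)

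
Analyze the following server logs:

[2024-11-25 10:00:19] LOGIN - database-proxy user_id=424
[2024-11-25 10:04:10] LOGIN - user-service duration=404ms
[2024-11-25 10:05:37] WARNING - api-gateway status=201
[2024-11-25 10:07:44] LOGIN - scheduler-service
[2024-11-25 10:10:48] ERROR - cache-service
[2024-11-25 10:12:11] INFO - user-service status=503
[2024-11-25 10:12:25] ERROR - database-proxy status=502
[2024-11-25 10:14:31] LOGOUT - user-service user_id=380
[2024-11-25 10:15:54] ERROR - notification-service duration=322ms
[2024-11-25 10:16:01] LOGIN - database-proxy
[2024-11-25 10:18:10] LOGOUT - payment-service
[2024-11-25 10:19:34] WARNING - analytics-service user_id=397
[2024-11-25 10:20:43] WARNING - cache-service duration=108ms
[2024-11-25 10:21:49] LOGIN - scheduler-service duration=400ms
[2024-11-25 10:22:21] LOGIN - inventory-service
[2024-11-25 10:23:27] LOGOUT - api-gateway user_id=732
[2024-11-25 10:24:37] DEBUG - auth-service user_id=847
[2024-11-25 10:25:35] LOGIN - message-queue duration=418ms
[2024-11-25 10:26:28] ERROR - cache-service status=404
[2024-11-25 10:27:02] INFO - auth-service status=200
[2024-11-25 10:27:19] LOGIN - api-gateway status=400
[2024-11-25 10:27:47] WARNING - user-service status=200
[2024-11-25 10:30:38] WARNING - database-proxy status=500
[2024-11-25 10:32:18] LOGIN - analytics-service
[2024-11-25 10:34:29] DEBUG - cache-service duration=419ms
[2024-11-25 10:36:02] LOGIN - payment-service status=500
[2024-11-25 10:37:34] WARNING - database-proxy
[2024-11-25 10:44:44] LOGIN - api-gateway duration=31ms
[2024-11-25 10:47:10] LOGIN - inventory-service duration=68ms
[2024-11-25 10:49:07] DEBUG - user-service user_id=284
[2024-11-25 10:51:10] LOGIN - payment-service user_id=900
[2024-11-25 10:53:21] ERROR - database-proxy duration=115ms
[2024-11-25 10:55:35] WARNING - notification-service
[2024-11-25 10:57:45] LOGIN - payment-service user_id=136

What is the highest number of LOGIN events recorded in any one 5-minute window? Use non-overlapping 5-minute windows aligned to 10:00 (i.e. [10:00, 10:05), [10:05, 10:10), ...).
2

To find the burst window:

1. Divide the log period into non-overlapping 5-minute windows starting at 10:00
2. Count LOGIN events in each window
3. Find the window with maximum count
4. Maximum events in a window: 2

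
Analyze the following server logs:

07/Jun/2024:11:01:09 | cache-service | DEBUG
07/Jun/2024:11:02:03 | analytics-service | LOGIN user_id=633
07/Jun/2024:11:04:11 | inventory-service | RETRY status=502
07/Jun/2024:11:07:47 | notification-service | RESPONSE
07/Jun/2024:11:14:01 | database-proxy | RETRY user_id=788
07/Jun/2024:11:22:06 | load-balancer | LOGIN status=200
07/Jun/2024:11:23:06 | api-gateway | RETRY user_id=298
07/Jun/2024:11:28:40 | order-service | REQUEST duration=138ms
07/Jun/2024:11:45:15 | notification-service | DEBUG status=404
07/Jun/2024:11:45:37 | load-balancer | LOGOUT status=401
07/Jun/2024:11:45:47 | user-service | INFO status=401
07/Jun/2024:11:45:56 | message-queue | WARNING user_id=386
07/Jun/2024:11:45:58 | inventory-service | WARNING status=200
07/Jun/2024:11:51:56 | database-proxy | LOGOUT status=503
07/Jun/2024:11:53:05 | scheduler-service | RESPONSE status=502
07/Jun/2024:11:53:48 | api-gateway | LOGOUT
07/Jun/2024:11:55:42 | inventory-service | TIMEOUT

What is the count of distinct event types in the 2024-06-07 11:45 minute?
4

To count unique event types:

1. Filter events in the minute starting at 2024-06-07 11:45
2. Extract event types from matching entries
3. Count unique types: 4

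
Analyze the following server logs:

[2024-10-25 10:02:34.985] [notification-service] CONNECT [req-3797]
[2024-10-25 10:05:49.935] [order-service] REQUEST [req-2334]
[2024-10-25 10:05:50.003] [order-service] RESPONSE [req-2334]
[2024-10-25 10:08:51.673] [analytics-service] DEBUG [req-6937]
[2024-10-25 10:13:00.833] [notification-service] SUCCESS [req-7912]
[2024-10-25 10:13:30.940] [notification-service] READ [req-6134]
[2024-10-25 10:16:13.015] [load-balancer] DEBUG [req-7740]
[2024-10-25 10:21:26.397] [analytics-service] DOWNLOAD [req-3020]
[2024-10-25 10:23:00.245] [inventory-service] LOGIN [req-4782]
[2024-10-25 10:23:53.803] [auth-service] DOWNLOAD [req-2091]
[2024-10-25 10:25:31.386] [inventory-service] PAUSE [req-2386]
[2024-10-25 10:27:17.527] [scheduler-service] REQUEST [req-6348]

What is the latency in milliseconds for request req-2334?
68

To calculate latency:

1. Find REQUEST with id req-2334: 2024-10-25 10:05:49.935
2. Find RESPONSE with id req-2334: 2024-10-25 10:05:50.003
3. Latency: 2024-10-25 10:05:50.003 - 2024-10-25 10:05:49.935 = 68ms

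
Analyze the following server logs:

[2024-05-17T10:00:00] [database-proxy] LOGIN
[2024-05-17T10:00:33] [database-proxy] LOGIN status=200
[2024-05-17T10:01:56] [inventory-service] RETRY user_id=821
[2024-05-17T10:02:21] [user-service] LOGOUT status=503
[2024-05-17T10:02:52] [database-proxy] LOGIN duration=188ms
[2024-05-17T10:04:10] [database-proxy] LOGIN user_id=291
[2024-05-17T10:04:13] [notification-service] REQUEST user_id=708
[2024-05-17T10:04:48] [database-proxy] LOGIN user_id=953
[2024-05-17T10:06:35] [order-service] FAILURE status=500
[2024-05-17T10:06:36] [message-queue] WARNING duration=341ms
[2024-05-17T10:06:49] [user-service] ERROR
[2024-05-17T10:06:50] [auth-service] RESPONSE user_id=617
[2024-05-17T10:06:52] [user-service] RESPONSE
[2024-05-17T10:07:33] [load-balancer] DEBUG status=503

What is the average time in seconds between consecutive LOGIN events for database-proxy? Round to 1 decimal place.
72.0

To calculate average interval:

1. Find all LOGIN events for database-proxy in order
2. Calculate time gaps between consecutive events
3. Compute mean of gaps: 288 / 4 = 72.0 seconds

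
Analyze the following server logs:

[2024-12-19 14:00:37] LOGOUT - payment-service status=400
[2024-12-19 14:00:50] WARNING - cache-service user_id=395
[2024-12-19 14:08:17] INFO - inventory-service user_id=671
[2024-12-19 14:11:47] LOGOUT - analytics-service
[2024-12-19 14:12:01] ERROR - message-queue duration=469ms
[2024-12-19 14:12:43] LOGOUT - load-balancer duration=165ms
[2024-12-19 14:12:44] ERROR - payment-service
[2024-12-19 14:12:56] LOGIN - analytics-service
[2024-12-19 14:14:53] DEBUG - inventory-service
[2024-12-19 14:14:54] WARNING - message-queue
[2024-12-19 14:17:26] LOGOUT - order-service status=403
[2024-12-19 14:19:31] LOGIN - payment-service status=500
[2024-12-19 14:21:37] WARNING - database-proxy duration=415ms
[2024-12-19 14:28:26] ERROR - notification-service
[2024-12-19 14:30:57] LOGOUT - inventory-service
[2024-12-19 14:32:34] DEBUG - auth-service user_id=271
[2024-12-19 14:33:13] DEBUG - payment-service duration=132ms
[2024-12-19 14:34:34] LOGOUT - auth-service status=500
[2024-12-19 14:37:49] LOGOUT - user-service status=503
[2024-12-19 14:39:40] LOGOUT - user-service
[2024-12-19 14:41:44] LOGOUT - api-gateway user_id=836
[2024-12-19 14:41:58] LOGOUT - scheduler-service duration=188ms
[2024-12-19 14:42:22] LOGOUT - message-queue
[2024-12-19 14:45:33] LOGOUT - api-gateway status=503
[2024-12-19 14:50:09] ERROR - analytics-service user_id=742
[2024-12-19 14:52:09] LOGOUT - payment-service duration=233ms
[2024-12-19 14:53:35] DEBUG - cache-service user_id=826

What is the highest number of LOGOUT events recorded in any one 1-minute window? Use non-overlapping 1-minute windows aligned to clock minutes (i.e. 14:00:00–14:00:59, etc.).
2

To find the burst window:

1. Divide the log period into non-overlapping 1-minute windows starting at 14:00
2. Count LOGOUT events in each window
3. Find the window with maximum count
4. Maximum events in a window: 2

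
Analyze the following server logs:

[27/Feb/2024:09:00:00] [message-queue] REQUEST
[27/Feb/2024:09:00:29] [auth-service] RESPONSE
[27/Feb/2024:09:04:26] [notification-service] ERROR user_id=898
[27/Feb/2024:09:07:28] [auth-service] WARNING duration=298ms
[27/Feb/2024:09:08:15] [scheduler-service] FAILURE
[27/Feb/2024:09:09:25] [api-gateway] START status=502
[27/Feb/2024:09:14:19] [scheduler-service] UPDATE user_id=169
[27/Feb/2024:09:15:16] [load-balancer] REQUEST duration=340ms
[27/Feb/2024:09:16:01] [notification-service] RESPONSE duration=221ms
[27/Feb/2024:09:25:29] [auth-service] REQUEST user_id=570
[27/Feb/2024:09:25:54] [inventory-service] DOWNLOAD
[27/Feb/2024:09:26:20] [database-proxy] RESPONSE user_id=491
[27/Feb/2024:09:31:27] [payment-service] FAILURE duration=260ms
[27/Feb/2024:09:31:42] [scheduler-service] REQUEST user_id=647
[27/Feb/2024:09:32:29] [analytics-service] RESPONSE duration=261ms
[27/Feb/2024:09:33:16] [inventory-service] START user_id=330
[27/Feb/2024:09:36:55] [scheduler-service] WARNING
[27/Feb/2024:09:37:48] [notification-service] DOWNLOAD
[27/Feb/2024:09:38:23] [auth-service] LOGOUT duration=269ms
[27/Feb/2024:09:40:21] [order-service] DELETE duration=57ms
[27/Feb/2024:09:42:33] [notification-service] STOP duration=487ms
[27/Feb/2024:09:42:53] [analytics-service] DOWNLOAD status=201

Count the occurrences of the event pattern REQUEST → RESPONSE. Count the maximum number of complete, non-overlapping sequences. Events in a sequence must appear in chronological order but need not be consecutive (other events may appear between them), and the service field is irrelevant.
4

To count sequences:

1. Look for pattern: REQUEST → RESPONSE
2. Greedily scan the log in chronological order, matching each sequence element in turn (ignoring service)
3. Each time the full pattern completes, increment the count and restart matching from the next event
4. Complete non-overlapping sequences found: 4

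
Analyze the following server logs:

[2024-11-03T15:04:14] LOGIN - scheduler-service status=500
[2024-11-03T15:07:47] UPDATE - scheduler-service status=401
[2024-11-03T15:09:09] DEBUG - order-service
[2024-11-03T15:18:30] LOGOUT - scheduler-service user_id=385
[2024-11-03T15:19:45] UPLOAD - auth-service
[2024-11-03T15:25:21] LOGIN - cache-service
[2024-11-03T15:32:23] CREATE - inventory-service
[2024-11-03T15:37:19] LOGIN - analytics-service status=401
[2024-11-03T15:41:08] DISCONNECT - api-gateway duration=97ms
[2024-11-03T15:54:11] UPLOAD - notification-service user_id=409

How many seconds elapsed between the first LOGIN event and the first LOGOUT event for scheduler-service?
856

To find the time between events:

1. Locate the first LOGIN event for scheduler-service: 2024-11-03T15:04:14
2. Locate the first LOGOUT event for scheduler-service: 2024-11-03T15:18:30
3. Calculate the difference: 2024-11-03T15:18:30 - 2024-11-03T15:04:14 = 856 seconds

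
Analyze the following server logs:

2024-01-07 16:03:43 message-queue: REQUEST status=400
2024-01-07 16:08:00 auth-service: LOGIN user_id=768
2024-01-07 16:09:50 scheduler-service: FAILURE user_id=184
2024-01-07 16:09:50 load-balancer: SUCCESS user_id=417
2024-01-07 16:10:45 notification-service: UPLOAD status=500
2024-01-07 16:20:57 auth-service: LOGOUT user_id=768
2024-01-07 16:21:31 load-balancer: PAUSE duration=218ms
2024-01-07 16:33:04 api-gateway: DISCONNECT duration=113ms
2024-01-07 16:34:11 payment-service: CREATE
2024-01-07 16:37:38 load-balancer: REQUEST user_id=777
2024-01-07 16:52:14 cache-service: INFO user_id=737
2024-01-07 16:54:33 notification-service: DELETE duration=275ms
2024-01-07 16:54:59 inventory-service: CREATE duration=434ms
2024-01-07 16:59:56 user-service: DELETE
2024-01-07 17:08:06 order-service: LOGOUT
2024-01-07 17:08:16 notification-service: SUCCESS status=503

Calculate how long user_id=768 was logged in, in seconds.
777

To calculate session duration:

1. Find LOGIN event for user_id=768: 2024-01-07 16:08:00
2. Find LOGOUT event for user_id=768: 2024-01-07 16:20:57
3. Session duration: 2024-01-07 16:20:57 - 2024-01-07 16:08:00 = 777 seconds (12 minutes)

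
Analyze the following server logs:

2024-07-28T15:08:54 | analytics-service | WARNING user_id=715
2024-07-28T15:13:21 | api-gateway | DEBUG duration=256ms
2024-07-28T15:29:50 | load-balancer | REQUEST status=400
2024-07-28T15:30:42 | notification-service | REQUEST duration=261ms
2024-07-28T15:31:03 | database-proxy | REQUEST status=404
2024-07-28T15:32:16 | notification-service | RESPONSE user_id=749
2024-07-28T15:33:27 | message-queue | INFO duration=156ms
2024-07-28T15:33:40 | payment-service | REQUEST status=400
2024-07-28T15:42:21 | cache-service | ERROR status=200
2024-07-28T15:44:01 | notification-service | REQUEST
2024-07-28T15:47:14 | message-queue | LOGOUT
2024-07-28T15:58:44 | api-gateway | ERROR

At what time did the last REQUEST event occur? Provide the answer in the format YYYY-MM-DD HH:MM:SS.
2024-07-28 15:44:01

To find the last event:

1. Filter for all REQUEST events
2. Sort by timestamp
3. Select the last one
4. Timestamp: 2024-07-28 15:44:01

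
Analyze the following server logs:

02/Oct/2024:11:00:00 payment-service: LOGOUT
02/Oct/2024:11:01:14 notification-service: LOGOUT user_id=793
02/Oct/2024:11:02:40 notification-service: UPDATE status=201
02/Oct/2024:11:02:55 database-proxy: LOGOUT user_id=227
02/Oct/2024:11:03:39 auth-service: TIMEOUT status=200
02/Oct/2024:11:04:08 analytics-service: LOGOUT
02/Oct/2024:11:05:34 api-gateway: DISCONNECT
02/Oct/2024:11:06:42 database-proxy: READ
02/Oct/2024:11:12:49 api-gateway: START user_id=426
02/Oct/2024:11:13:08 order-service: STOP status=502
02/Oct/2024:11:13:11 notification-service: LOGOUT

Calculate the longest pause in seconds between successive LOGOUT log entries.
543

To find the longest gap:

1. Extract all LOGOUT events in chronological order
2. Calculate time differences between consecutive events
3. Find the maximum difference
4. Longest gap: 543 seconds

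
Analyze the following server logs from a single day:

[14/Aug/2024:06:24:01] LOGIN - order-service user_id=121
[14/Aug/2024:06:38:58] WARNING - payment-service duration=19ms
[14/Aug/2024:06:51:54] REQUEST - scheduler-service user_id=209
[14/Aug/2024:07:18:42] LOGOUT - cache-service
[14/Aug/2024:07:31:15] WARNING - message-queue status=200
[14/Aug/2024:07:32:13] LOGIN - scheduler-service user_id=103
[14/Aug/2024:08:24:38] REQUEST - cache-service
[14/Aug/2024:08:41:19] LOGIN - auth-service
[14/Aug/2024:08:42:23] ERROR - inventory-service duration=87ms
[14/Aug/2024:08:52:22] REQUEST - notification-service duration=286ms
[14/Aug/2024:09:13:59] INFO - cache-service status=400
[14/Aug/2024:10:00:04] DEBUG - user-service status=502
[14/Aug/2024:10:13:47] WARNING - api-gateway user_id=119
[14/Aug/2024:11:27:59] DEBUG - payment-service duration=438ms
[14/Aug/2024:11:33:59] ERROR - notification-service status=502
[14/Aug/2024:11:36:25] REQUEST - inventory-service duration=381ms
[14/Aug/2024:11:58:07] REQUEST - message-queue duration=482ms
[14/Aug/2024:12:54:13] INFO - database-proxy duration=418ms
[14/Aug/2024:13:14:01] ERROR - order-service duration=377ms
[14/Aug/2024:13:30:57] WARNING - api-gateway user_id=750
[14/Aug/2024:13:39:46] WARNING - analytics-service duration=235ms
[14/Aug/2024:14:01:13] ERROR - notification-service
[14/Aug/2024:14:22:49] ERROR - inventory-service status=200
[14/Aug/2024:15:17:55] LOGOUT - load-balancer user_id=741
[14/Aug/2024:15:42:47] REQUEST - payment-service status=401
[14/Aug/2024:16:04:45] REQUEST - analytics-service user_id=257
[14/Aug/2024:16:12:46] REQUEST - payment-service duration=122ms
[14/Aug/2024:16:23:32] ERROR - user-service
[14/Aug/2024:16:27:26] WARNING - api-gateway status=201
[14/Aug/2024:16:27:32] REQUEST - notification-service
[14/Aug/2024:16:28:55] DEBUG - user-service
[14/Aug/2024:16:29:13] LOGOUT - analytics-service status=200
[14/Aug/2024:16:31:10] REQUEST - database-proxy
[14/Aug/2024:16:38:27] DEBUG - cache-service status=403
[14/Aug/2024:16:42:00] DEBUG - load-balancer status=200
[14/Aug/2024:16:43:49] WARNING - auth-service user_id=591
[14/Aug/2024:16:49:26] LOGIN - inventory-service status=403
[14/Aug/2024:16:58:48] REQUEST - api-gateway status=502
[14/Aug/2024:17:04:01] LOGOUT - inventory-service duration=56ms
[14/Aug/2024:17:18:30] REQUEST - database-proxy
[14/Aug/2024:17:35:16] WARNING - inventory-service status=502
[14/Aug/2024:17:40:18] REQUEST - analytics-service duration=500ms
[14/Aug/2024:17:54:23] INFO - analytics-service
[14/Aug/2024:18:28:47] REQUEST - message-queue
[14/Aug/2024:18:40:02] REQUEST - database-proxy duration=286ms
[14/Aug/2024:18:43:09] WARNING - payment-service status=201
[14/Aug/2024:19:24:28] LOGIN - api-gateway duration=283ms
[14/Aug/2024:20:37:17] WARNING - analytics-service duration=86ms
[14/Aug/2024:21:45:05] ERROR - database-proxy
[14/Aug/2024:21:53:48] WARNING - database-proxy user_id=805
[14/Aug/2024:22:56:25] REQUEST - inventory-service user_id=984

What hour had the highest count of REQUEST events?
16

To find the peak hour:

1. Group all REQUEST events by hour
2. Count events in each hour
3. Find hour with maximum count
4. Peak hour: 16 (with 5 events)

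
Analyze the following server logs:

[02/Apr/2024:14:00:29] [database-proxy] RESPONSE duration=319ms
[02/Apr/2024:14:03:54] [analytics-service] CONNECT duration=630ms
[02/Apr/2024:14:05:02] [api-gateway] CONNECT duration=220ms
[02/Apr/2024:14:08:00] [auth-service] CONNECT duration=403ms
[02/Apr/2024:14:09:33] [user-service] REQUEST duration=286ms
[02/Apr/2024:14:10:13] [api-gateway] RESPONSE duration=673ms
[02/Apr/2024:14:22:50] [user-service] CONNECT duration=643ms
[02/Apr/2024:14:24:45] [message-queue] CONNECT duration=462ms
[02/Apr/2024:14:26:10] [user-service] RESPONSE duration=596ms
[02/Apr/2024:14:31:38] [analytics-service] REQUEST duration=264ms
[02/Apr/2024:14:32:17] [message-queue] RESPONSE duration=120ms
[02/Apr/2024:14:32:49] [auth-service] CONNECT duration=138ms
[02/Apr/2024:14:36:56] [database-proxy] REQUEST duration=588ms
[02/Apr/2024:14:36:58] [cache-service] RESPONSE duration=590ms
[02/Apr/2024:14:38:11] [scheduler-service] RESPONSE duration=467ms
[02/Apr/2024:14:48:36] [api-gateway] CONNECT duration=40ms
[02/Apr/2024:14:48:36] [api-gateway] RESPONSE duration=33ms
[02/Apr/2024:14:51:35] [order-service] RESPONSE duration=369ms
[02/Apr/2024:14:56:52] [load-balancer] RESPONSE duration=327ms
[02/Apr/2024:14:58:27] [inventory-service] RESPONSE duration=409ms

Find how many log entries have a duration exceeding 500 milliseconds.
6

To count timeouts:

1. Threshold: 500ms
2. Extract duration from each log entry
3. Count entries where duration > 500
4. Timeout count: 6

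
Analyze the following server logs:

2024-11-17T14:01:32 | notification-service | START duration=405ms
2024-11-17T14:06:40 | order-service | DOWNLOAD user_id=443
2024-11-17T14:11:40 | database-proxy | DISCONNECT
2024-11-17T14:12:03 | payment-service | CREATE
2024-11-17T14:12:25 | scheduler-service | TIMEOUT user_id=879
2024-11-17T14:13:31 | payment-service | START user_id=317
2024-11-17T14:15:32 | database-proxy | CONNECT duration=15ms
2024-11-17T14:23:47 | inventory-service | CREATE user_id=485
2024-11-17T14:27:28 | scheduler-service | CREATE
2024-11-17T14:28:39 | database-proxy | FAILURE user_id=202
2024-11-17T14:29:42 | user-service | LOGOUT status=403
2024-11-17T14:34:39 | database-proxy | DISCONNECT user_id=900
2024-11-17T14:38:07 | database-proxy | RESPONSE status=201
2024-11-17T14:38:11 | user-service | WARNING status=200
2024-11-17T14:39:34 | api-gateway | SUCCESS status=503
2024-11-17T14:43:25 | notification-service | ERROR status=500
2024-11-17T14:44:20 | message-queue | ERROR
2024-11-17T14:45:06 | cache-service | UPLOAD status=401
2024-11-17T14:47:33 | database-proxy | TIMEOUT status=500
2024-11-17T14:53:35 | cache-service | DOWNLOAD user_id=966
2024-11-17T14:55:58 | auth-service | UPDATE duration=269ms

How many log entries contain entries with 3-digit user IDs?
7

To find matching entries:

1. Pattern to match: entries with 3-digit user IDs
2. Scan each log entry for the pattern
3. Count matches: 7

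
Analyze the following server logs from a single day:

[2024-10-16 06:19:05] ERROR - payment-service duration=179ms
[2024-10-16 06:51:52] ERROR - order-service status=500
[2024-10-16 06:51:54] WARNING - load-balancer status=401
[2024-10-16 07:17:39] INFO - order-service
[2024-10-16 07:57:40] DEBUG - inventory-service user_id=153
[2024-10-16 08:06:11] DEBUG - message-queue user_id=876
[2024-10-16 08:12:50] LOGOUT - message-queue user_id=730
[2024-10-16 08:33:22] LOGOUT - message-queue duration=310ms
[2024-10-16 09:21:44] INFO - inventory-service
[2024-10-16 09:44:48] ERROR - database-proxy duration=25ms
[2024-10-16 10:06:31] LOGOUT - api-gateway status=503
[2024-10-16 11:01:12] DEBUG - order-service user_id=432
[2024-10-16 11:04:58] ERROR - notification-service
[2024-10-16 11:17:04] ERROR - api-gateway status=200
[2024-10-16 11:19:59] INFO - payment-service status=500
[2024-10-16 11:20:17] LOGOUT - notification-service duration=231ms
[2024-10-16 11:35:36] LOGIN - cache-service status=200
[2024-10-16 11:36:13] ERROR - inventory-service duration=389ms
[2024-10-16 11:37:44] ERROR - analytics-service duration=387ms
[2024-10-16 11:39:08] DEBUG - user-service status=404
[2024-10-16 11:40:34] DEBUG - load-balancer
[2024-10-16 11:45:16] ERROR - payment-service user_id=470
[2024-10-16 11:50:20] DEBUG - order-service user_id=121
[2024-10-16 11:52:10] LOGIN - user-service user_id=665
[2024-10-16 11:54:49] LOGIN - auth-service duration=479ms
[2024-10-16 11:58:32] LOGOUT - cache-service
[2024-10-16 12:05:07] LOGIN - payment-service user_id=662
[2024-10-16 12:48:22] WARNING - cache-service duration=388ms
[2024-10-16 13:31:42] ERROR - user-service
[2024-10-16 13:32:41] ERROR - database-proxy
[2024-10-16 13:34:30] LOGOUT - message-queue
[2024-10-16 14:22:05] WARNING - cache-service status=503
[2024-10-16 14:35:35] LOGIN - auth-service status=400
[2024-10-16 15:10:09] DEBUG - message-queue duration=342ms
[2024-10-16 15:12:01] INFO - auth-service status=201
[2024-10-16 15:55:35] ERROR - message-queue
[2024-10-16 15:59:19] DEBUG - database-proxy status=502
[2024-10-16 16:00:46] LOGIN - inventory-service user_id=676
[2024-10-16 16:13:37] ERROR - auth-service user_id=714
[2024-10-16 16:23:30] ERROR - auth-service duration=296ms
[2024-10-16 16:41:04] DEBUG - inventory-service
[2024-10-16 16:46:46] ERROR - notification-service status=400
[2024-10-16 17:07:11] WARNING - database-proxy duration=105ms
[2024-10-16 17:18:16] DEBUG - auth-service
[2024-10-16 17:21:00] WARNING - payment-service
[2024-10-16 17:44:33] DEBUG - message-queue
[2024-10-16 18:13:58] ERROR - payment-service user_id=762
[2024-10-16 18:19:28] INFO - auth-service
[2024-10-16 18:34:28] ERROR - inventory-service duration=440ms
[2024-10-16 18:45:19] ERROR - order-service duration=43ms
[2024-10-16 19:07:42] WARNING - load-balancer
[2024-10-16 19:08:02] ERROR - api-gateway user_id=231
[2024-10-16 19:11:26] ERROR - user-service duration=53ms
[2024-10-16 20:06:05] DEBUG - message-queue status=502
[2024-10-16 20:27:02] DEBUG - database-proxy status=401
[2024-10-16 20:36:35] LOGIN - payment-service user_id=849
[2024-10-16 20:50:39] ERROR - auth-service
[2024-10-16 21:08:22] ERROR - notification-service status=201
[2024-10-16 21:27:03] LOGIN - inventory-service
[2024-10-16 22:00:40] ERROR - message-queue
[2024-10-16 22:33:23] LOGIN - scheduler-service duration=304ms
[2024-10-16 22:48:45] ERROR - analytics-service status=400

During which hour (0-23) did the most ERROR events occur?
11

To find the peak hour:

1. Group all ERROR events by hour
2. Count events in each hour
3. Find hour with maximum count
4. Peak hour: 11 (with 5 events)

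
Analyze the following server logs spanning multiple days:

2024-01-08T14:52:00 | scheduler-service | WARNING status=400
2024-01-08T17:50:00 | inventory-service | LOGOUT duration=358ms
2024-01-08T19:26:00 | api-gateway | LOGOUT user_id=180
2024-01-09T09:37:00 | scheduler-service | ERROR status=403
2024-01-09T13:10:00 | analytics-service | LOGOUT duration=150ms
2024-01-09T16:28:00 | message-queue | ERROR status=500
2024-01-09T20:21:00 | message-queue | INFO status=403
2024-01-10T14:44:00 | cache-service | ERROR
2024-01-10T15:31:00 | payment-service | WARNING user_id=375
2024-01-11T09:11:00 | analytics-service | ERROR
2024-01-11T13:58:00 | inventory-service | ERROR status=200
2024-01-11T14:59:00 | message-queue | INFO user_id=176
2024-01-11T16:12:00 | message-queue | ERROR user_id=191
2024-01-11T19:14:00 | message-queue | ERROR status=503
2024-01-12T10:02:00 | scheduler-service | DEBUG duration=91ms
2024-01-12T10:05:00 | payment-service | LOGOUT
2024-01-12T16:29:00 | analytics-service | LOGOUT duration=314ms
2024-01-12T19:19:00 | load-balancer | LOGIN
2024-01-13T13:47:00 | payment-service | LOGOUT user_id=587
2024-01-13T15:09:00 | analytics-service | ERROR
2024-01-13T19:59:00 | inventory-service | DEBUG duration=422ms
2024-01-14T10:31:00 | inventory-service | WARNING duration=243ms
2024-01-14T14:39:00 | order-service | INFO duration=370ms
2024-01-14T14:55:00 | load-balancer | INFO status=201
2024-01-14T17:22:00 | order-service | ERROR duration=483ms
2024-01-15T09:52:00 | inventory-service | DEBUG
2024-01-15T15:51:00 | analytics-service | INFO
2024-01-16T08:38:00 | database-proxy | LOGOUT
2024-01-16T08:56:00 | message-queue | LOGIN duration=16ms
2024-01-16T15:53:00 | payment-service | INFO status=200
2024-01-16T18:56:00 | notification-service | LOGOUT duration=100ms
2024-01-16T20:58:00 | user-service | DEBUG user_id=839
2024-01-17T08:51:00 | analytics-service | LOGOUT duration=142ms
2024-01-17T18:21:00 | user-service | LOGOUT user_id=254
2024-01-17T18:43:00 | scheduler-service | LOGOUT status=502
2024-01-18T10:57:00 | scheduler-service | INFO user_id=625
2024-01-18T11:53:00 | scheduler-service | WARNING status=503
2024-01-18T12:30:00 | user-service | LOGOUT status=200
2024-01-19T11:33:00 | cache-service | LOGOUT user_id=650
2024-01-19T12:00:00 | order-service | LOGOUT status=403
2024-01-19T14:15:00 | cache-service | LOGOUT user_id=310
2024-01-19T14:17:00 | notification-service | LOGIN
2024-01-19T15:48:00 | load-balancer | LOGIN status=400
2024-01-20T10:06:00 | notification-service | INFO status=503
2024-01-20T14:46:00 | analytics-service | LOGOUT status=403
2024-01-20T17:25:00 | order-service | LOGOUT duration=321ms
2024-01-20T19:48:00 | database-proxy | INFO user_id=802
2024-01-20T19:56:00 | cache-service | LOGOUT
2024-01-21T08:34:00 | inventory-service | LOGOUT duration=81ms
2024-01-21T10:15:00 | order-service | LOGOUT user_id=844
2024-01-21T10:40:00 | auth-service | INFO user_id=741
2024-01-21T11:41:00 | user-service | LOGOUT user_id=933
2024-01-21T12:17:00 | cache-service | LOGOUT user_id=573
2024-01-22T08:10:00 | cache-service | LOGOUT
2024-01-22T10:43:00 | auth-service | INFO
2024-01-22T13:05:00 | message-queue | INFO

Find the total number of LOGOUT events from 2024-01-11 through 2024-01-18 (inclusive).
9

To filter by date range:

1. Date range: 2024-01-11 through 2024-01-18, both dates inclusive
2. Filter for LOGOUT events whose date falls in this range
3. Count matching events: 9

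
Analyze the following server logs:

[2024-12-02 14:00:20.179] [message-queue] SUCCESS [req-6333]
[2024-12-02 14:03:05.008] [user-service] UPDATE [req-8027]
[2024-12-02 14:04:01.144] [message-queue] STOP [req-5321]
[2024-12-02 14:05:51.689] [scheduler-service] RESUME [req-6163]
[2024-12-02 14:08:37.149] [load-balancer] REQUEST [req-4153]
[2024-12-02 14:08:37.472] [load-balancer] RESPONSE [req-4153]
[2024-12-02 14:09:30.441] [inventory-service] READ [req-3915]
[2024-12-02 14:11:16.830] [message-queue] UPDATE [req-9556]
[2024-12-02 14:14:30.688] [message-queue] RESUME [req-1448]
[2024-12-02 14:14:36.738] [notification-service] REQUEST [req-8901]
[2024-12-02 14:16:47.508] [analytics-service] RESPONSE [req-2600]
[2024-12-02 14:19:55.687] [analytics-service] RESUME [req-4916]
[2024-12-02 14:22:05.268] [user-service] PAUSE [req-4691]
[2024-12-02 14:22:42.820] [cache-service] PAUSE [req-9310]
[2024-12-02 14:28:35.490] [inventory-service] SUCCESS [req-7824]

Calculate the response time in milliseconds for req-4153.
323

To calculate latency:

1. Find REQUEST with id req-4153: 2024-12-02 14:08:37.149
2. Find RESPONSE with id req-4153: 2024-12-02 14:08:37.472
3. Latency: 2024-12-02 14:08:37.472 - 2024-12-02 14:08:37.149 = 323ms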